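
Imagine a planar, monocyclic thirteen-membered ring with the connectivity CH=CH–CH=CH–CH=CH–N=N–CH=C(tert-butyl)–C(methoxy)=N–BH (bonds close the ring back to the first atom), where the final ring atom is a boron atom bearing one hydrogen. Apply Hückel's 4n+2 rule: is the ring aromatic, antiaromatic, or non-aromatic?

Antiaromatic

Every ring atom contributes a p orbital perpendicular to the ring (the double-bond atoms are sp², each contributing one p electron; each sp² =N– keeps its lone pair in-plane and puts one electron into the π system; the boron has an empty p orbital), so the π system is cyclic and fully conjugated.
π-electron count: 6 × 2 = 12 from the double-bond units + 0 from the BH atom = 12.
A 4n π count (12, n = 3) in a planar conjugated ring means antiaromatic.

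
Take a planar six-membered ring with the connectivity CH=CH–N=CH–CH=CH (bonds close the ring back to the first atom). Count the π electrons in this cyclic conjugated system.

6

All ring atoms are sp² and supply a p orbital to the ring (every atom in a ring double bond is sp² and brings one electron to the p orbital; each sp² =N– keeps its lone pair in-plane and puts one electron into the π system); the conjugation is uninterrupted.
Counting π electrons: 3 × 2 = 6 from the 3 double-bond units.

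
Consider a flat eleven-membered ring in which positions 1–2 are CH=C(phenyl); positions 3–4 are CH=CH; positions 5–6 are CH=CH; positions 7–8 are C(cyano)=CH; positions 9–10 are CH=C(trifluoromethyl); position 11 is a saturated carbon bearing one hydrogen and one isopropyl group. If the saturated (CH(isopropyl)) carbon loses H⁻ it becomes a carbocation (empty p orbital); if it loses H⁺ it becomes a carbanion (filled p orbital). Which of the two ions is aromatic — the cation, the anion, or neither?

In both ions every ring atom is sp² and contributes a p orbital, so both rings are fully conjugated.
Cation: 5 × 2 + 0 = 10 π electrons → 4(2)+2, aromatic.
Anion: 5 × 2 + 2 = 12 π electrons → 4(3), antiaromatic.

The cation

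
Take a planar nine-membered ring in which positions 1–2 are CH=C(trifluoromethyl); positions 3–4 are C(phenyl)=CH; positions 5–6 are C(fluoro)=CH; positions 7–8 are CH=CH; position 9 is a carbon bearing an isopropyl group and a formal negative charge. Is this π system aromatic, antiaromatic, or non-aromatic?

All ring atoms are sp² and supply a p orbital to the ring (each doubly-bonded ring atom is sp² with one p-orbital electron; the carbanion's lone pair occupies the p orbital); the conjugation is uninterrupted.
Counting π electrons: 4 × 2 = 8 from the double-bond units + 2 from the C(isopropyl)(-) atom = 10.
10 = 4(2) + 2, which satisfies Hückel's 4n+2 rule.

Aromatic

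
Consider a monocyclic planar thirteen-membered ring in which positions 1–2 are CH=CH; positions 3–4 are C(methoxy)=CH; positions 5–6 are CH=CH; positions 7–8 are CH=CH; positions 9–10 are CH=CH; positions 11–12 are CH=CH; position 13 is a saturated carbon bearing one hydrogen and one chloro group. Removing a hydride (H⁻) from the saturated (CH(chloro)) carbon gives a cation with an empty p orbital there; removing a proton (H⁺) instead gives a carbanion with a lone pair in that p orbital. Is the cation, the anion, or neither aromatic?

The anion

In either ion the ring is fully conjugated: every atom, including the new sp² carbon, supplies a p orbital.
Cation: 6 × 2 + 0 = 12 π electrons → 4(3), antiaromatic.
Anion: 6 × 2 + 2 = 14 π electrons → 4(3)+2, aromatic.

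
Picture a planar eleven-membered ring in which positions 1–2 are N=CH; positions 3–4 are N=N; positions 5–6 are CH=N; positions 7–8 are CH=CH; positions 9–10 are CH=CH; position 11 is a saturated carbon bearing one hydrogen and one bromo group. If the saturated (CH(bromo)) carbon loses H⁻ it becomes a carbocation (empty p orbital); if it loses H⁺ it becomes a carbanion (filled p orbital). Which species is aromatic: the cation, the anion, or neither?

The cation

In both ions every ring atom is sp² and contributes a p orbital, so both rings are fully conjugated.
Cation: 5 × 2 + 0 = 10 π electrons → 4(2)+2, aromatic.
Anion: 5 × 2 + 2 = 12 π electrons → 4(3), antiaromatic.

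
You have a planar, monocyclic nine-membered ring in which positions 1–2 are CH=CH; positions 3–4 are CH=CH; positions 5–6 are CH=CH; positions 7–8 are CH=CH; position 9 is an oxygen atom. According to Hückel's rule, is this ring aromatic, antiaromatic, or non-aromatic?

Aromatic

All ring atoms are sp² and supply a p orbital to the ring (every atom in a ring double bond is sp² and brings one electron to the p orbital; the oxygen donates one lone pair from its p orbital); the conjugation is uninterrupted.
Tallying contributions gives 4 × 2 = 8 from the double-bond units + 2 from the O atom = 10.
With 10 π electrons (n = 2), the Hückel 4n+2 condition holds.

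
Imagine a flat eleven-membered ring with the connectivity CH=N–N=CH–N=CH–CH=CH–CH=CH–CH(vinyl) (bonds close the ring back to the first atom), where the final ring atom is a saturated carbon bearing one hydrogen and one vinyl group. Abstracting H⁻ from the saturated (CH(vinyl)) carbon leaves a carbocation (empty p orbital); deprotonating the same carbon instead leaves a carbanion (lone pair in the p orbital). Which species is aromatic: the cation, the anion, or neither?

In either ion the ring is fully conjugated: every atom, including the new sp² carbon, supplies a p orbital.
Cation: 5 × 2 + 0 = 10 π electrons → 4(2)+2, aromatic.
Anion: 5 × 2 + 2 = 12 π electrons → 4(3), antiaromatic.

The cation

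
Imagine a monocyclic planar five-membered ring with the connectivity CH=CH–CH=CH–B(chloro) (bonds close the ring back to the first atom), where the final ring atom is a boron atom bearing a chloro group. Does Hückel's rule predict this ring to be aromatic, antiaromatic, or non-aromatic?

Every ring atom contributes a p orbital perpendicular to the ring (the double-bond atoms are sp², each contributing one p electron; the boron has an empty p orbital), so the π system is cyclic and fully conjugated.
Adding the contributions, 2 × 2 = 4 from the double-bond units + 0 from the B(chloro) atom = 4.
With 4 = 4·1 π electrons, Hückel's rule classifies the planar ring as antiaromatic.

Antiaromatic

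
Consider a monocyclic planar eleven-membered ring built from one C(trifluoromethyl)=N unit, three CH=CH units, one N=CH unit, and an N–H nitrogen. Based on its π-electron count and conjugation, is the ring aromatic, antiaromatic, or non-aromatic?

All ring atoms are sp² and supply a p orbital to the ring (every atom in a ring double bond is sp² and brings one electron to the p orbital; the doubly-bonded nitrogens are pyridine-type — their lone pairs lie in the ring plane, leaving one electron in the p orbital; the pyrrole-type nitrogen donates its lone pair from the p orbital); the conjugation is uninterrupted.
π-electron count: 5 × 2 = 10 from the double-bond units + 2 from the NH atom = 12.
A 4n π count (12, n = 3) in a planar conjugated ring means antiaromatic.

Antiaromatic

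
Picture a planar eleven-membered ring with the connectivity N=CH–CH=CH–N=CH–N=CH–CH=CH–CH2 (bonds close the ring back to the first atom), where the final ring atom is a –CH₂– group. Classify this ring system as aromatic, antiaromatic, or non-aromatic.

The CH2 position has four σ bonds — the tetrahedral CH₂ carbon is sp³ and has no p orbital in the ring π system — so the cyclic conjugation is interrupted.
Hückel's rule only applies to fully conjugated rings, so this one is simply non-aromatic.

Non-aromatic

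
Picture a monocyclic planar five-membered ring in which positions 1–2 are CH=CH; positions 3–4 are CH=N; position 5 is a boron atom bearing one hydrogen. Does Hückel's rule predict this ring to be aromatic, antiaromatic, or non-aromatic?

Every ring atom contributes a p orbital perpendicular to the ring (each doubly-bonded ring atom is sp² with one p-orbital electron; the doubly-bonded nitrogens are pyridine-type — their lone pairs lie in the ring plane, leaving one electron in the p orbital; the boron has an empty p orbital), so the π system is cyclic and fully conjugated.
Adding the contributions, 2 × 2 = 4 from the double-bond units + 0 from the BH atom = 4.
4 is a 4n count (n = 1), so the planar conjugated ring is antiaromatic.

Antiaromatic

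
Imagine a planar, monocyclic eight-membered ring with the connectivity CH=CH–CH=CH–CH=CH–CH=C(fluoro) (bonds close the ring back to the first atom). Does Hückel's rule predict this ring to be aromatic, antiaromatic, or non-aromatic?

Antiaromatic

The p orbitals form a continuous loop: every atom in a ring double bond is sp² and brings one electron to the p orbital. The ring is fully conjugated.
Adding the contributions, 4 × 2 = 8 from the 4 double-bond units.
A 4n π count (8, n = 2) in a planar conjugated ring means antiaromatic.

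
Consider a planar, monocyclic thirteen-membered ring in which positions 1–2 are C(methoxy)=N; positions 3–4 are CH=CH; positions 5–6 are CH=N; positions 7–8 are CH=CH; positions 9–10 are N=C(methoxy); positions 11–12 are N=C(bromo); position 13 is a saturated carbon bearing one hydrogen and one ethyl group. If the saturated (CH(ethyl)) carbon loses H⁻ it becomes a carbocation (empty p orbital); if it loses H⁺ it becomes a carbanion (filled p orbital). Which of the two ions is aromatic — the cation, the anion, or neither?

Once that carbon is sp², every ring atom has a p orbital and both ions are fully conjugated.
Cation: 6 × 2 + 0 = 12 π electrons → 4(3), antiaromatic.
Anion: 6 × 2 + 2 = 14 π electrons → 4(3)+2, aromatic.

The anion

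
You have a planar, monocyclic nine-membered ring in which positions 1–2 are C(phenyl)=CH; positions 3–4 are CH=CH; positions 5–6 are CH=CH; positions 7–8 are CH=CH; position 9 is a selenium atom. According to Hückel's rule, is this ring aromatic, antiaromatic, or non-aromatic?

Every ring atom contributes a p orbital perpendicular to the ring (the double-bond atoms are sp², each contributing one p electron; the selenium donates one lone pair from its p orbital), so the π system is cyclic and fully conjugated.
π-electron count: 4 × 2 = 8 from the double-bond units + 2 from the Se atom = 10.
Since 10 = 4·2 + 2, the ring meets the 4n+2 criterion.

Aromatic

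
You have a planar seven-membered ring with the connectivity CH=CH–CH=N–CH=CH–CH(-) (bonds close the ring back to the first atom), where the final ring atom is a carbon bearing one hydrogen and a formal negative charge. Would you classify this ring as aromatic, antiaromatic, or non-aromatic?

Check conjugation: the double-bond atoms are sp², each contributing one p electron; each =N– nitrogen is pyridine-type (lone pair in the sp² plane, one electron in the p orbital); the carbanion's lone pair occupies the p orbital — every position has a p orbital, so the cyclic π system is continuous.
π-electron count: 3 × 2 = 6 from the double-bond units + 2 from the CH(-) atom = 8.
A 4n π count (8, n = 2) in a planar conjugated ring means antiaromatic.

Antiaromatic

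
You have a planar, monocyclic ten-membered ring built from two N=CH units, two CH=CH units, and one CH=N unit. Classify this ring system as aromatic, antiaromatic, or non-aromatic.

Every ring atom contributes a p orbital perpendicular to the ring (the double-bond atoms are sp², each contributing one p electron; each sp² =N– keeps its lone pair in-plane and puts one electron into the π system), so the π system is cyclic and fully conjugated.
Counting π electrons: 5 × 2 = 10 from the 5 double-bond units.
Since 10 = 4·2 + 2, the ring meets the 4n+2 criterion.

Aromatic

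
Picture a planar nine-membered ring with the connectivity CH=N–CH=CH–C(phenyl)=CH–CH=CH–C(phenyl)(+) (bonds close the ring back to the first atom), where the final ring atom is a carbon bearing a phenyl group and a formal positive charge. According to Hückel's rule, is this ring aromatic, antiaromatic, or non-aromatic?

The p orbitals form a continuous loop: every atom in a ring double bond is sp² and brings one electron to the p orbital; the doubly-bonded nitrogens are pyridine-type — their lone pairs lie in the ring plane, leaving one electron in the p orbital; the carbocation has an empty p orbital. The ring is fully conjugated.
Counting π electrons: 4 × 2 = 8 from the double-bond units + 0 from the C(phenyl)(+) atom = 8.
With 8 = 4·2 π electrons, Hückel's rule classifies the planar ring as antiaromatic.

Antiaromatic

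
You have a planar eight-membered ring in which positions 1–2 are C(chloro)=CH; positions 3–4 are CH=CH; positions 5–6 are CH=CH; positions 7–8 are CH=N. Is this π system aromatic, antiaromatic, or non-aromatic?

Every ring atom contributes a p orbital perpendicular to the ring (each doubly-bonded ring atom is sp² with one p-orbital electron; each sp² =N– keeps its lone pair in-plane and puts one electron into the π system), so the π system is cyclic and fully conjugated.
Tallying contributions gives 4 × 2 = 8 from the 4 double-bond units.
8 is a 4n count (n = 2), so the planar conjugated ring is antiaromatic.

Antiaromatic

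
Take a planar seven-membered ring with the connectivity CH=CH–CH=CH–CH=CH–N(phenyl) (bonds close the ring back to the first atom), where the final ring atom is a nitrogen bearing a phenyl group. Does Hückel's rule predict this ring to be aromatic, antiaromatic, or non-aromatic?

The p orbitals form a continuous loop: each doubly-bonded ring atom is sp² with one p-orbital electron; the pyrrole-type nitrogen donates its lone pair from the p orbital. The ring is fully conjugated.
Counting π electrons: 3 × 2 = 6 from the double-bond units + 2 from the N(phenyl) atom = 8.
A 4n π count (8, n = 2) in a planar conjugated ring means antiaromatic.

Antiaromatic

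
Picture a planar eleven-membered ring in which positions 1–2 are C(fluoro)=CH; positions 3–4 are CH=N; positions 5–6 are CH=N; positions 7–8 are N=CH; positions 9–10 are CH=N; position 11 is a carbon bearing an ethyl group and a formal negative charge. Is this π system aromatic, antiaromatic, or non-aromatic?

Antiaromatic

The p orbitals form a continuous loop: each doubly-bonded ring atom is sp² with one p-orbital electron; each sp² =N– keeps its lone pair in-plane and puts one electron into the π system; the carbanion's lone pair occupies the p orbital. The ring is fully conjugated.
π-electron count: 5 × 2 = 10 from the double-bond units + 2 from the C(ethyl)(-) atom = 12.
12 = 4(3); a planar, fully conjugated 4n system is antiaromatic.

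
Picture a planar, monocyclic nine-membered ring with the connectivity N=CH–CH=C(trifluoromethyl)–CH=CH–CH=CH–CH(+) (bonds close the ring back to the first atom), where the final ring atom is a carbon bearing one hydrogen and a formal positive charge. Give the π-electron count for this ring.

8

All ring atoms are sp² and supply a p orbital to the ring (each doubly-bonded ring atom is sp² with one p-orbital electron; each =N– nitrogen is pyridine-type (lone pair in the sp² plane, one electron in the p orbital); the carbocation has an empty p orbital); the conjugation is uninterrupted.
Adding the contributions, 4 × 2 = 8 from the double-bond units + 0 from the CH(+) atom = 8.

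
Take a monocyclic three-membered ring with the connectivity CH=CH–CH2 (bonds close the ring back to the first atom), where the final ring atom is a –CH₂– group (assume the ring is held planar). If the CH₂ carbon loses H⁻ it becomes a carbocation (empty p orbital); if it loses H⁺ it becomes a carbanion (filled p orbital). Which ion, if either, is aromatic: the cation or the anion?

The cation

Once that carbon is sp², every ring atom has a p orbital and both ions are fully conjugated.
Cation: 1 × 2 + 0 = 2 π electrons → 4(0)+2, aromatic.
Anion: 1 × 2 + 2 = 4 π electrons → 4(1), antiaromatic.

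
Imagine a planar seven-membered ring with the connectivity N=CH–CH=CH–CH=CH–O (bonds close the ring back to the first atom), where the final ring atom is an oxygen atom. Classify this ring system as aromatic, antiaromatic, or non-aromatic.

Antiaromatic

All ring atoms are sp² and supply a p orbital to the ring (the double-bond atoms are sp², each contributing one p electron; the doubly-bonded nitrogens are pyridine-type — their lone pairs lie in the ring plane, leaving one electron in the p orbital; the oxygen donates one lone pair from its p orbital); the conjugation is uninterrupted.
Counting π electrons: 3 × 2 = 6 from the double-bond units + 2 from the O atom = 8.
8 = 4(2); a planar, fully conjugated 4n system is antiaromatic.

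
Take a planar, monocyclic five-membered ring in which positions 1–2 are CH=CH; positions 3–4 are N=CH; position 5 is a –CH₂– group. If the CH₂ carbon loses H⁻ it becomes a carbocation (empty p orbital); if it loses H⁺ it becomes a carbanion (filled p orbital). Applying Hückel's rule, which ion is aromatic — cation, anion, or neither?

The anion

Both ions have a continuous loop of p orbitals — each ring atom is sp².
Cation: 2 × 2 + 0 = 4 π electrons → 4(1), antiaromatic.
Anion: 2 × 2 + 2 = 6 π electrons → 4(1)+2, aromatic.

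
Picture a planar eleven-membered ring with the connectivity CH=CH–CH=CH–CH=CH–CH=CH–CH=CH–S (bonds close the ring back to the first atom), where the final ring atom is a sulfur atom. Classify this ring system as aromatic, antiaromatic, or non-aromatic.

Antiaromatic

The p orbitals form a continuous loop: the double-bond atoms are sp², each contributing one p electron; the sulfur donates one lone pair from its p orbital. The ring is fully conjugated.
Adding the contributions, 5 × 2 = 10 from the double-bond units + 2 from the S atom = 12.
A 4n π count (12, n = 3) in a planar conjugated ring means antiaromatic.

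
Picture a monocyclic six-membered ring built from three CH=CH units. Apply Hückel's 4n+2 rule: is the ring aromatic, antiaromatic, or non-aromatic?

Check conjugation: each doubly-bonded ring atom is sp² with one p-orbital electron — every position has a p orbital, so the cyclic π system is continuous.
Counting π electrons: 3 × 2 = 6 from the 3 double-bond units.
6 = 4(1) + 2, which satisfies Hückel's 4n+2 rule.
(This ring is benzene.)

Aromatic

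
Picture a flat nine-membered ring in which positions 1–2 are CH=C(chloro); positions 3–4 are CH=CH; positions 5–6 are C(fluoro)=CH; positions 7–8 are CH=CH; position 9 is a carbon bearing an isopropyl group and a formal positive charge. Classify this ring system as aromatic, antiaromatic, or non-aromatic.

Every ring atom contributes a p orbital perpendicular to the ring (the double-bond atoms are sp², each contributing one p electron; the carbocation has an empty p orbital), so the π system is cyclic and fully conjugated.
π-electron count: 4 × 2 = 8 from the double-bond units + 0 from the C(isopropyl)(+) atom = 8.
A 4n π count (8, n = 2) in a planar conjugated ring means antiaromatic.

Antiaromatic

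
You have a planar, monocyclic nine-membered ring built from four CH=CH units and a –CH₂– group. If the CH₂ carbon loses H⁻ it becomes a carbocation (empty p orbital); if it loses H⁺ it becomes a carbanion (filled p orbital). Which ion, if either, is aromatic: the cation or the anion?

The anion

In both ions every ring atom is sp² and contributes a p orbital, so both rings are fully conjugated.
Cation: 4 × 2 + 0 = 8 π electrons → 4(2), antiaromatic.
Anion: 4 × 2 + 2 = 10 π electrons → 4(2)+2, aromatic.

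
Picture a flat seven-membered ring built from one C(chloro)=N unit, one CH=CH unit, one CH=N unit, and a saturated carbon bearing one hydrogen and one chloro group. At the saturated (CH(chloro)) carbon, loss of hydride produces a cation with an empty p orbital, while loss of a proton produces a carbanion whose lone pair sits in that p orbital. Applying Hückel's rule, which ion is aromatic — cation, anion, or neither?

The cation

Once that carbon is sp², every ring atom has a p orbital and both ions are fully conjugated.
Cation: 3 × 2 + 0 = 6 π electrons → 4(1)+2, aromatic.
Anion: 3 × 2 + 2 = 8 π electrons → 4(2), antiaromatic.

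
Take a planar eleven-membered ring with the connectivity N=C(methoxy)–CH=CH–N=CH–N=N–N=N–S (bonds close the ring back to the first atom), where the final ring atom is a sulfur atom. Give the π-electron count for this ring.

The p orbitals form a continuous loop: every atom in a ring double bond is sp² and brings one electron to the p orbital; each sp² =N– keeps its lone pair in-plane and puts one electron into the π system; the sulfur donates one lone pair from its p orbital. The ring is fully conjugated.
Counting π electrons: 5 × 2 = 10 from the double-bond units + 2 from the S atom = 12.

12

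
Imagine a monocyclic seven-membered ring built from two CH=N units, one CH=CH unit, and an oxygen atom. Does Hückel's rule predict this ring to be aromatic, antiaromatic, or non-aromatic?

All ring atoms are sp² and supply a p orbital to the ring (every atom in a ring double bond is sp² and brings one electron to the p orbital; each =N– nitrogen is pyridine-type (lone pair in the sp² plane, one electron in the p orbital); the oxygen donates one lone pair from its p orbital); the conjugation is uninterrupted.
Counting π electrons: 3 × 2 = 6 from the double-bond units + 2 from the O atom = 8.
With 8 = 4·2 π electrons, Hückel's rule classifies the planar ring as antiaromatic.

Antiaromatic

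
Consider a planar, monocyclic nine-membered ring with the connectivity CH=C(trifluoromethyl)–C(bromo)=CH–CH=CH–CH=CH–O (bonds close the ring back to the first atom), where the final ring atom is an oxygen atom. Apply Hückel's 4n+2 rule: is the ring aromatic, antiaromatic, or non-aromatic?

Aromatic

Every ring atom contributes a p orbital perpendicular to the ring (every atom in a ring double bond is sp² and brings one electron to the p orbital; the oxygen donates one lone pair from its p orbital), so the π system is cyclic and fully conjugated.
Adding the contributions, 4 × 2 = 8 from the double-bond units + 2 from the O atom = 10.
That gives a 4n+2 count (10, n = 2).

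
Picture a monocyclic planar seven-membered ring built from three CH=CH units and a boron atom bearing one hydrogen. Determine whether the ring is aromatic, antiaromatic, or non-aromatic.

Aromatic

Check conjugation: each doubly-bonded ring atom is sp² with one p-orbital electron; the boron has an empty p orbital — every position has a p orbital, so the cyclic π system is continuous.
π-electron count: 3 × 2 = 6 from the double-bond units + 0 from the BH atom = 6.
6 = 4(1) + 2, which satisfies Hückel's 4n+2 rule.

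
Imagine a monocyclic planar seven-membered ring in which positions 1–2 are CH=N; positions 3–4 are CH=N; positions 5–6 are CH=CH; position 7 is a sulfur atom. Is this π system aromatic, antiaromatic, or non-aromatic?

All ring atoms are sp² and supply a p orbital to the ring (each doubly-bonded ring atom is sp² with one p-orbital electron; each sp² =N– keeps its lone pair in-plane and puts one electron into the π system; the sulfur donates one lone pair from its p orbital); the conjugation is uninterrupted.
Counting π electrons: 3 × 2 = 6 from the double-bond units + 2 from the S atom = 8.
8 = 4(2); a planar, fully conjugated 4n system is antiaromatic.

Antiaromatic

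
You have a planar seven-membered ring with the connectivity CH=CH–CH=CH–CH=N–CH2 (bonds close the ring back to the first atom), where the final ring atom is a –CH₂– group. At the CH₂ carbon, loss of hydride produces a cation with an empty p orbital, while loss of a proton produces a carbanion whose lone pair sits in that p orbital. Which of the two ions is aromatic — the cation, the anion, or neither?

In either ion the ring is fully conjugated: every atom, including the new sp² carbon, supplies a p orbital.
Cation: 3 × 2 + 0 = 6 π electrons → 4(1)+2, aromatic.
Anion: 3 × 2 + 2 = 8 π electrons → 4(2), antiaromatic.

The cation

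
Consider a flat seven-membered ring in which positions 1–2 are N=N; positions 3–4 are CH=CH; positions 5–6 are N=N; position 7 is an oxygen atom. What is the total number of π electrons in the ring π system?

8

Check conjugation: each doubly-bonded ring atom is sp² with one p-orbital electron; each =N– nitrogen is pyridine-type (lone pair in the sp² plane, one electron in the p orbital); the oxygen donates one lone pair from its p orbital — every position has a p orbital, so the cyclic π system is continuous.
Adding the contributions, 3 × 2 = 6 from the double-bond units + 2 from the O atom = 8.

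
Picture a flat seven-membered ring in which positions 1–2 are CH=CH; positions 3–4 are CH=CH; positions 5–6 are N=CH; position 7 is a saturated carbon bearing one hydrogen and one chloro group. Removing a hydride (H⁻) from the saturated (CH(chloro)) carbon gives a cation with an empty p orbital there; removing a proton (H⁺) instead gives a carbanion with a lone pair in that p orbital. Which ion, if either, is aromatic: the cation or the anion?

The cation

Both ions have a continuous loop of p orbitals — each ring atom is sp².
Cation: 3 × 2 + 0 = 6 π electrons → 4(1)+2, aromatic.
Anion: 3 × 2 + 2 = 8 π electrons → 4(2), antiaromatic.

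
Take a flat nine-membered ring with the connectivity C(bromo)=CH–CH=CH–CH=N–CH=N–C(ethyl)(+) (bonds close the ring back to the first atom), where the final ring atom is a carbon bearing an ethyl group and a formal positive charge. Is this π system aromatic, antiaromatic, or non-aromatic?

Check conjugation: every atom in a ring double bond is sp² and brings one electron to the p orbital; the doubly-bonded nitrogens are pyridine-type — their lone pairs lie in the ring plane, leaving one electron in the p orbital; the carbocation has an empty p orbital — every position has a p orbital, so the cyclic π system is continuous.
Counting π electrons: 4 × 2 = 8 from the double-bond units + 0 from the C(ethyl)(+) atom = 8.
8 is a 4n count (n = 2), so the planar conjugated ring is antiaromatic.

Antiaromatic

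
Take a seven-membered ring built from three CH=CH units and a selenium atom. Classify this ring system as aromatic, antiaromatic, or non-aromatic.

The p orbitals form a continuous loop: each doubly-bonded ring atom is sp² with one p-orbital electron; the selenium donates one lone pair from its p orbital. The ring is fully conjugated.
Tallying contributions gives 3 × 2 = 6 from the double-bond units + 2 from the Se atom = 8.
8 is a 4n count (n = 2), so the planar conjugated ring is antiaromatic.

Antiaromatic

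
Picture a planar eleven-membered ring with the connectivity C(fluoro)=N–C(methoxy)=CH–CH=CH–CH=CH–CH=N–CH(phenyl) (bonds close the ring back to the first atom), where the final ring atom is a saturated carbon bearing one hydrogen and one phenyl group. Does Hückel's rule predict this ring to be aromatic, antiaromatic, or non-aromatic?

Non-aromatic

The CH(phenyl) carbon is saturated: that saturated carbon is sp³ and has no p orbital in the ring π system. Conjugation is not continuous around the ring.
Hückel's rule only applies to fully conjugated rings, so this one is simply non-aromatic.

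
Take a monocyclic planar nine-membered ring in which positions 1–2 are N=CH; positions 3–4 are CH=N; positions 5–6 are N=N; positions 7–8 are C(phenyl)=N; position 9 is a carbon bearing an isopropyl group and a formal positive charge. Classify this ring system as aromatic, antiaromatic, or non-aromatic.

Every ring atom contributes a p orbital perpendicular to the ring (every atom in a ring double bond is sp² and brings one electron to the p orbital; each sp² =N– keeps its lone pair in-plane and puts one electron into the π system; the carbocation has an empty p orbital), so the π system is cyclic and fully conjugated.
Tallying contributions gives 4 × 2 = 8 from the double-bond units + 0 from the C(isopropyl)(+) atom = 8.
A 4n π count (8, n = 2) in a planar conjugated ring means antiaromatic.

Antiaromatic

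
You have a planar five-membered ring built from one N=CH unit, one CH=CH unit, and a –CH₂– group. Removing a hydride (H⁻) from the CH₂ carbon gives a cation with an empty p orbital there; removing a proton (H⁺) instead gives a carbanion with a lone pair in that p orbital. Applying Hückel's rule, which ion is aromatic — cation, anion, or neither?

The anion

Once that carbon is sp², every ring atom has a p orbital and both ions are fully conjugated.
Cation: 2 × 2 + 0 = 4 π electrons → 4(1), antiaromatic.
Anion: 2 × 2 + 2 = 6 π electrons → 4(1)+2, aromatic.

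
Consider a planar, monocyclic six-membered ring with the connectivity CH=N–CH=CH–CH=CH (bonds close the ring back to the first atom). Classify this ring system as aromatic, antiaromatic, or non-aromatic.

Aromatic

Every ring atom contributes a p orbital perpendicular to the ring (the double-bond atoms are sp², each contributing one p electron; the doubly-bonded nitrogens are pyridine-type — their lone pairs lie in the ring plane, leaving one electron in the p orbital), so the π system is cyclic and fully conjugated.
Tallying contributions gives 3 × 2 = 6 from the 3 double-bond units.
With 6 π electrons (n = 1), the Hückel 4n+2 condition holds.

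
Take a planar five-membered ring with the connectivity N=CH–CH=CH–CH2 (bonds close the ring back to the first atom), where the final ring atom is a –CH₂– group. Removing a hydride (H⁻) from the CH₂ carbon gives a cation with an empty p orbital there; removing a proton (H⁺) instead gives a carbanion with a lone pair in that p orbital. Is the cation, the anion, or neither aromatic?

The anion

In either ion the ring is fully conjugated: every atom, including the new sp² carbon, supplies a p orbital.
Cation: 2 × 2 + 0 = 4 π electrons → 4(1), antiaromatic.
Anion: 2 × 2 + 2 = 6 π electrons → 4(1)+2, aromatic.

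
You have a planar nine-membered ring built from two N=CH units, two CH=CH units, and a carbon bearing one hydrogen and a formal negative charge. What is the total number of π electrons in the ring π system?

All ring atoms are sp² and supply a p orbital to the ring (every atom in a ring double bond is sp² and brings one electron to the p orbital; the doubly-bonded nitrogens are pyridine-type — their lone pairs lie in the ring plane, leaving one electron in the p orbital; the carbanion's lone pair occupies the p orbital); the conjugation is uninterrupted.
π-electron count: 4 × 2 = 8 from the double-bond units + 2 from the CH(-) atom = 10.

10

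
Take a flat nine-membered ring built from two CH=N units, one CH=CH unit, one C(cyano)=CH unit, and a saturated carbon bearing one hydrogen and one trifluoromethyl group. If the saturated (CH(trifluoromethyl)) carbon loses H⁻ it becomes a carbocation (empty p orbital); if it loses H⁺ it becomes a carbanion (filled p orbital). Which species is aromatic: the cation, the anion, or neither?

The anion

In either ion the ring is fully conjugated: every atom, including the new sp² carbon, supplies a p orbital.
Cation: 4 × 2 + 0 = 8 π electrons → 4(2), antiaromatic.
Anion: 4 × 2 + 2 = 10 π electrons → 4(2)+2, aromatic.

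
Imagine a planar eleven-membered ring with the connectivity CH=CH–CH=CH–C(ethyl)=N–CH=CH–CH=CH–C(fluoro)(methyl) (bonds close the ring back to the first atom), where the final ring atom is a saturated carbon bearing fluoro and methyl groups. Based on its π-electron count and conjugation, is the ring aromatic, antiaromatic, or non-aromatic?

Non-aromatic

Because that saturated carbon is sp³ and has no p orbital in the ring π system at the C(fluoro)(methyl) position, the π system cannot extend all the way around the ring.
Broken conjugation rules out both aromaticity and antiaromaticity.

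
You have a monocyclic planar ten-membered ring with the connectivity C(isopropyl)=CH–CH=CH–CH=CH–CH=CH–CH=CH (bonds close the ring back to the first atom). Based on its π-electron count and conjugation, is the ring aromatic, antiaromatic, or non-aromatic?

The p orbitals form a continuous loop: the double-bond atoms are sp², each contributing one p electron. The ring is fully conjugated.
π-electron count: 5 × 2 = 10 from the 5 double-bond units.
With 10 π electrons (n = 2), the Hückel 4n+2 condition holds.

Aromatic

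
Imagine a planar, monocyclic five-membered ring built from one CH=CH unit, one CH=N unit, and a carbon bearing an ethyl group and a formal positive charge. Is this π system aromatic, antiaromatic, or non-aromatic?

Antiaromatic

The p orbitals form a continuous loop: every atom in a ring double bond is sp² and brings one electron to the p orbital; each sp² =N– keeps its lone pair in-plane and puts one electron into the π system; the carbocation has an empty p orbital. The ring is fully conjugated.
π-electron count: 2 × 2 = 4 from the double-bond units + 0 from the C(ethyl)(+) atom = 4.
4 is a 4n count (n = 1), so the planar conjugated ring is antiaromatic.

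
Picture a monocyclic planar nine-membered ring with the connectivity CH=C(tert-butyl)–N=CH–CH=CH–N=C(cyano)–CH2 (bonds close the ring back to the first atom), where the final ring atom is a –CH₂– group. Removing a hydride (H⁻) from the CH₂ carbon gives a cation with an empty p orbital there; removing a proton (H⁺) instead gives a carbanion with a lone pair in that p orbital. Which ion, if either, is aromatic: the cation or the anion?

In both ions every ring atom is sp² and contributes a p orbital, so both rings are fully conjugated.
Cation: 4 × 2 + 0 = 8 π electrons → 4(2), antiaromatic.
Anion: 4 × 2 + 2 = 10 π electrons → 4(2)+2, aromatic.

The anion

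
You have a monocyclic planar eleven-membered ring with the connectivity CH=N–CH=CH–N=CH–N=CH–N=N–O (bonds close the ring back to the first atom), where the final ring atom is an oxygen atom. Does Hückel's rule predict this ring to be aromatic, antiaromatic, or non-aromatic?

Check conjugation: every atom in a ring double bond is sp² and brings one electron to the p orbital; each =N– nitrogen is pyridine-type (lone pair in the sp² plane, one electron in the p orbital); the oxygen donates one lone pair from its p orbital — every position has a p orbital, so the cyclic π system is continuous.
Counting π electrons: 5 × 2 = 10 from the double-bond units + 2 from the O atom = 12.
A 4n π count (12, n = 3) in a planar conjugated ring means antiaromatic.

Antiaromatic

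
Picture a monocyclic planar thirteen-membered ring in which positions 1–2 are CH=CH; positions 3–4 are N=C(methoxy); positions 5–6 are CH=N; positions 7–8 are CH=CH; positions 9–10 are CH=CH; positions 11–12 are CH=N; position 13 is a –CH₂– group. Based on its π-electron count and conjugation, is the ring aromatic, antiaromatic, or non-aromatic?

The CH2 carbon is saturated: the tetrahedral CH₂ carbon is sp³ and has no p orbital in the ring π system. Conjugation is not continuous around the ring.
Hückel's rule only applies to fully conjugated rings, so this one is simply non-aromatic.

Non-aromatic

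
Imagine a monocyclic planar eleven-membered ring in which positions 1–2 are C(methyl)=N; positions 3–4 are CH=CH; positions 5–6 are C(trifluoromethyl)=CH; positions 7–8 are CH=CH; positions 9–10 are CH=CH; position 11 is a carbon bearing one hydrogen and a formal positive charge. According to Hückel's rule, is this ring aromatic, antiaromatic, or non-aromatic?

All ring atoms are sp² and supply a p orbital to the ring (each doubly-bonded ring atom is sp² with one p-orbital electron; each sp² =N– keeps its lone pair in-plane and puts one electron into the π system; the carbocation has an empty p orbital); the conjugation is uninterrupted.
Counting π electrons: 5 × 2 = 10 from the double-bond units + 0 from the CH(+) atom = 10.
With 10 π electrons (n = 2), the Hückel 4n+2 condition holds.

Aromatic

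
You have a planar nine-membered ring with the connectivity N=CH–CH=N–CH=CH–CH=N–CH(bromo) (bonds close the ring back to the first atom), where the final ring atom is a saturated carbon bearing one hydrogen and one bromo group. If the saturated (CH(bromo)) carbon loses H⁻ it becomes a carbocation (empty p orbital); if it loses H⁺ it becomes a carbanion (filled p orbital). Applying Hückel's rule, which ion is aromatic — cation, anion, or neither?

The anion

Once that carbon is sp², every ring atom has a p orbital and both ions are fully conjugated.
Cation: 4 × 2 + 0 = 8 π electrons → 4(2), antiaromatic.
Anion: 4 × 2 + 2 = 10 π electrons → 4(2)+2, aromatic.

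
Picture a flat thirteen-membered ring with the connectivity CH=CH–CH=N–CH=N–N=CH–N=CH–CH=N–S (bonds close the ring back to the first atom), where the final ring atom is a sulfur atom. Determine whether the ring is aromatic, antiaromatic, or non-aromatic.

Aromatic

Check conjugation: each doubly-bonded ring atom is sp² with one p-orbital electron; each =N– nitrogen is pyridine-type (lone pair in the sp² plane, one electron in the p orbital); the sulfur donates one lone pair from its p orbital — every position has a p orbital, so the cyclic π system is continuous.
Tallying contributions gives 6 × 2 = 12 from the double-bond units + 2 from the S atom = 14.
That gives a 4n+2 count (14, n = 3).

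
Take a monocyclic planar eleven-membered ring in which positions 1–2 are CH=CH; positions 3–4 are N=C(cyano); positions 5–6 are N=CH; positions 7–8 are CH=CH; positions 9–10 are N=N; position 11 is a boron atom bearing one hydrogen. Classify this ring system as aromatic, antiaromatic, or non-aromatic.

Aromatic

The p orbitals form a continuous loop: each doubly-bonded ring atom is sp² with one p-orbital electron; each sp² =N– keeps its lone pair in-plane and puts one electron into the π system; the boron has an empty p orbital. The ring is fully conjugated.
π-electron count: 5 × 2 = 10 from the double-bond units + 0 from the BH atom = 10.
10 = 4(2) + 2, which satisfies Hückel's 4n+2 rule.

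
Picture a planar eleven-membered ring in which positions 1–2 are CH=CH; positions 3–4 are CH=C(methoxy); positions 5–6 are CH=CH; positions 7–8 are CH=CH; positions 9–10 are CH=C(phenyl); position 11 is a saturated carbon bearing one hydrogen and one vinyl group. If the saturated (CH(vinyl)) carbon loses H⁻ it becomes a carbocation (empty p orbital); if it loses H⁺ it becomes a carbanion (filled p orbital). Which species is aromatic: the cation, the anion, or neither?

The cation

Once that carbon is sp², every ring atom has a p orbital and both ions are fully conjugated.
Cation: 5 × 2 + 0 = 10 π electrons → 4(2)+2, aromatic.
Anion: 5 × 2 + 2 = 12 π electrons → 4(3), antiaromatic.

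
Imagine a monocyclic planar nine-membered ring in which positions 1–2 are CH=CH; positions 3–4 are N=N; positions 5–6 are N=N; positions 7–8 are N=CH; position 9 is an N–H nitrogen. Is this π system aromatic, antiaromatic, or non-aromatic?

Aromatic

Every ring atom contributes a p orbital perpendicular to the ring (each doubly-bonded ring atom is sp² with one p-orbital electron; each sp² =N– keeps its lone pair in-plane and puts one electron into the π system; the pyrrole-type nitrogen donates its lone pair from the p orbital), so the π system is cyclic and fully conjugated.
Adding the contributions, 4 × 2 = 8 from the double-bond units + 2 from the NH atom = 10.
10 = 4(2) + 2, which satisfies Hückel's 4n+2 rule.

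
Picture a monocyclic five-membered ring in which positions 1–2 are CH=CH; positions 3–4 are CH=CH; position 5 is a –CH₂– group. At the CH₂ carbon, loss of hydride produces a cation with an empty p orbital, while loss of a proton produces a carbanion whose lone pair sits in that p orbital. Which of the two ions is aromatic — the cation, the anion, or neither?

In both ions every ring atom is sp² and contributes a p orbital, so both rings are fully conjugated.
Cation: 2 × 2 + 0 = 4 π electrons → 4(1), antiaromatic.
Anion: 2 × 2 + 2 = 6 π electrons → 4(1)+2, aromatic.

The anion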